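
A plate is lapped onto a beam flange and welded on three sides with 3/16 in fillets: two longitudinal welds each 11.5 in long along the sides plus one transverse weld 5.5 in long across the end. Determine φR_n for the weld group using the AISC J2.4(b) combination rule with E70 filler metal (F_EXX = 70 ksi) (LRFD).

φR_n ≈ 119 kip

t_e = 0.707 × 0.1875 = 0.1326 in.
R_nwl = 0.6 × 70 × 0.1326 × 23 = 128.1 kip (longitudinal, 2 welds).
R_nwt = 0.6 × 70 × 0.1326 × 5.5 = 30.62 kip (transverse, base value).
(i) R_nwl + R_nwt = 158.7 kip; (ii) 0.85 R_nwl + 1.5 R_nwt = 154.8 kip.
R_n = max = 158.7 kip [governs: (i)]; φR_n = 119 kip.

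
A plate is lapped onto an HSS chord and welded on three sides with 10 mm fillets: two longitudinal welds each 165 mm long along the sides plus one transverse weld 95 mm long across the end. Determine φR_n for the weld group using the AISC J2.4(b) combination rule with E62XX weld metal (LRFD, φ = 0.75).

φR_n ≈ 838 kN

E62XX → F_EXX = 620 MPa.
t_e = 0.707 × 10 = 7.07 mm.
R_nwl = 0.6 × 620 × 7.07 × 330 × 10⁻³ = 867.9 kN (longitudinal, 2 welds).
R_nwt = 0.6 × 620 × 7.07 × 95 × 10⁻³ = 249.9 kN (transverse, base value).
(i) R_nwl + R_nwt = 1118 kN; (ii) 0.85 R_nwl + 1.5 R_nwt = 1113 kN.
R_n = max = 1118 kN [governs: (i)]; φR_n = 838.3 kN.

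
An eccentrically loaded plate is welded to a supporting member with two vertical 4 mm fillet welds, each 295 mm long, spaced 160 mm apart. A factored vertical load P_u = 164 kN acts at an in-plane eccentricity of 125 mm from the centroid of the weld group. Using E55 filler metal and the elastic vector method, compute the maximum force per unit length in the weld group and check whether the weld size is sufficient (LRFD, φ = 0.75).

E55XX → F_EXX = 550 MPa.
Total weld length L_w = 590 mm. Treat welds as unit-width lines.
Polar moment about centroid: J = 2[d³/12 + d(b/2)²] = 2[295³/12 + 295×80²] = 8055000 mm³.
Direct shear f_v = P/L_w = 164×10³ / 590 = 278 N/mm (vertical).
Torsion M = P·e = 164×10³ × 125 = 20500000 N·mm.
Critical point at (x, y) = (80, 147.5) from centroid. f_tx = M·y/J = 375.4 N/mm; f_ty = M·x/J = 203.6 N/mm.
Resultant f_max = √[f_tx² + (f_v + f_ty)²] = √[375.4² + (278 + 203.6)²] = 610.6 N/mm.
Capacity per unit length: φr_n = 0.75 × 0.6 × 550 × (0.707 × 4) = 699.9 N/mm.
610.6 ≤ 699.9 → adequate.

f_max ≈ 611 N/mm; adequate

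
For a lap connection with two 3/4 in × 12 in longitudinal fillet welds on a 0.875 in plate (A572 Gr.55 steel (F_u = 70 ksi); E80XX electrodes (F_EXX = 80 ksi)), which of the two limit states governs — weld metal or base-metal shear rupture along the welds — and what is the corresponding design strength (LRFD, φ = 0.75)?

t_e = 0.707 × 0.75 = 0.5302 in; L = 24 in.
Weld metal: φR_n = 0.75 × 0.6 × 80 × 0.5302 × 24 = 458.1 kip.
Base metal (shear rupture): φR_n = 0.75 × 0.6 × 70 × 0.875 × 24 = 661.5 kip.
Governing: weld metal.

φR_n ≈ 458 kip (weld metal governs)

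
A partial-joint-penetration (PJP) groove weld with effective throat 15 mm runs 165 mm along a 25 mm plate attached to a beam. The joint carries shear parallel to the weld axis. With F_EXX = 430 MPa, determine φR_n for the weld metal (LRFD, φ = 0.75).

φR_n ≈ 479 kN

Effective throat (given) t_e = 15 mm.
A_we = 15 × 165 = 2475 mm².
F_nw = 0.6 F_EXX = 258 MPa.
φR_n = 0.75 × 258 × 2475 × 10⁻³ = 478.9 kN.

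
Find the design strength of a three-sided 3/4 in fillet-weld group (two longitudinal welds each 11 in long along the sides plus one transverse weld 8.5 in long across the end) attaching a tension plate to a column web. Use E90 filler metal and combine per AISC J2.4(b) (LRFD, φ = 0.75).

φR_n ≈ 675 kips

E90XX → F_EXX = 90 ksi.
t_e = 0.707 × 0.75 = 0.5302 in.
R_nwl = 0.6 × 90 × 0.5302 × 22 = 629.9 kips (longitudinal, 2 welds).
R_nwt = 0.6 × 90 × 0.5302 × 8.5 = 243.4 kips (transverse, base value).
(i) R_nwl + R_nwt = 873.3 kips; (ii) 0.85 R_nwl + 1.5 R_nwt = 900.5 kips.
R_n = max = 900.5 kips [governs: (ii)]; φR_n = 675.4 kips.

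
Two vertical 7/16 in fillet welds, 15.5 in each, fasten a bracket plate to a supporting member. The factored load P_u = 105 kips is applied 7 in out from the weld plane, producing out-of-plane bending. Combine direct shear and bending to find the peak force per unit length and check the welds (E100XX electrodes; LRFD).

f_max ≈ 9.78 kip/in; adequate

E100XX → F_EXX = 100 ksi.
L_w = 2 × 15.5 = 31 in; section modulus (unit throat) S = 2 × L²/6 = 80.08 in².
Direct shear f_v = P/L_w = 105/31 = 3.387 kip/in.
Moment M = P × e = 105 × 7 = 735 kip·in; bending f_b = M/S = 9.178 kip/in.
f_max = √(f_v² + f_b²) = √(3.387² + 9.178²) = 9.783 kip/in.
φr_n = 0.75 × 0.6 × 100 × (0.707 × 0.4375) = 13.92 kip/in → adequate.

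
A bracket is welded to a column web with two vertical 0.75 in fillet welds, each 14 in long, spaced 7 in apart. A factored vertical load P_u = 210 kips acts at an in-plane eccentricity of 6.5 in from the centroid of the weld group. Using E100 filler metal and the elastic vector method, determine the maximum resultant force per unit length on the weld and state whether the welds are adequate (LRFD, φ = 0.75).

E100XX → F_EXX = 100 ksi.
Total weld length L_w = 28 in. Treat welds as unit-width lines.
Polar moment about centroid: J = 2[d³/12 + d(b/2)²] = 2[14³/12 + 14×3.5²] = 800.3 in³.
Direct shear f_v = P/L_w = 210 / 28 = 7.5 kip/in (vertical).
Torsion M = P·e = 210 × 6.5 = 1365 kip·in.
Critical point at (x, y) = (3.5, 7) from centroid. f_tx = M·y/J = 11.94 kip/in; f_ty = M·x/J = 5.969 kip/in.
Resultant f_max = √[f_tx² + (f_v + f_ty)²] = √[11.94² + (7.5 + 5.969)²] = 18 kip/in.
Capacity per unit length: φr_n = 0.75 × 0.6 × 100 × (0.707 × 0.75) = 23.86 kip/in.
18 ≤ 23.86 → adequate.

f_max ≈ 18 kip/in; adequate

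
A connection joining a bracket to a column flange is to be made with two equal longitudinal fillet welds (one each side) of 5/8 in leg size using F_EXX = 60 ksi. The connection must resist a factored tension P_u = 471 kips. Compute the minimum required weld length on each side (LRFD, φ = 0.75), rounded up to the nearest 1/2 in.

L = 20 in on each side

Throat t_e = 0.707 × 0.625 = 0.4419 in.
φr_n = 0.75 × 0.6 × 60 × 0.4419 = 11.93 kips/in.
L_req = P_u / φr_n = 471 / 11.93 = 39.48 in total.
Per side: 39.48 / 2 = 19.74 in.
Round up → use L = 20 in on each side.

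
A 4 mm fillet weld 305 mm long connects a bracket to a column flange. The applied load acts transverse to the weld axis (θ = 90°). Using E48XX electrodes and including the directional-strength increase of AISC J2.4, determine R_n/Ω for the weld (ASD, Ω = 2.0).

E48XX → F_EXX = 480 MPa.
t_e = 0.707 × 4 = 2.828 mm; A_we = 2.828 × 305 = 862.5 mm².
Directional factor: 1.0 + 0.5 sin^1.5(90°) = 1.5.
F_nw = 0.6 × 480 × 1.5 = 432 MPa.
R_n/Ω = (432 × 862.5) / 2.0 × 10⁻³ = 186.3 kN.

R_n/Ω ≈ 186 kN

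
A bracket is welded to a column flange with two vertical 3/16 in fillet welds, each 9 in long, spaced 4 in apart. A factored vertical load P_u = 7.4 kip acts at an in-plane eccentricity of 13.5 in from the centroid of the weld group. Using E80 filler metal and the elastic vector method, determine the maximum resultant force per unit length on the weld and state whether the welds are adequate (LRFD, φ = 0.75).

E80XX → F_EXX = 80 ksi.
Total weld length L_w = 18 in. Treat welds as unit-width lines.
Polar moment about centroid: J = 2[d³/12 + d(b/2)²] = 2[9³/12 + 9×2²] = 193.5 in³.
Direct shear f_v = P/L_w = 7.4 / 18 = 0.4111 kip/in (vertical).
Torsion M = P·e = 7.4 × 13.5 = 99.9 kip·in.
Critical point at (x, y) = (2, 4.5) from centroid. f_tx = M·y/J = 2.323 kip/in; f_ty = M·x/J = 1.033 kip/in.
Resultant f_max = √[f_tx² + (f_v + f_ty)²] = √[2.323² + (0.4111 + 1.033)²] = 2.735 kip/in.
Capacity per unit length: φr_n = 0.75 × 0.6 × 80 × (0.707 × 0.1875) = 4.772 kip/in.
2.735 ≤ 4.772 → adequate.

f_max ≈ 2.74 kip/in; adequate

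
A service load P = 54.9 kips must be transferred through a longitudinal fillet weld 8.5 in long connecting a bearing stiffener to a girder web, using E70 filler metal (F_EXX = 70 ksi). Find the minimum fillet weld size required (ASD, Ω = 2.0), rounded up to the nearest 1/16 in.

Total weld length L = 8.5 in.
Required throat t_e = P × Ω / (0.6 F_EXX × L) = 54.9 × 2.0 / (0.6 × 70 × 8.5) = 0.3076 in.
Required leg w = t_e / 0.707 = 0.435 in → use 7/16 in.

w = 7/16 in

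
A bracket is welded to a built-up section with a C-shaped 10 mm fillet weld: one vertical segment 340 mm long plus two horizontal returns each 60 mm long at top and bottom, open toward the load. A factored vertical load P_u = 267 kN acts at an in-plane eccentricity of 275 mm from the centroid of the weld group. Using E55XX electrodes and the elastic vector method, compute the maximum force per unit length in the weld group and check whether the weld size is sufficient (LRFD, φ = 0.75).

E55XX → F_EXX = 550 MPa.
Total weld length L_w = 460 mm. Treat welds as unit-width lines.
Centroid: x̄ = 2×60×30 / 460 = 7.826 mm from the vertical weld.
Polar moment about centroid: J = I_x + I_y = [340³/12 + 2×60×170²] + [340×7.826² + 2(60³/12 + 60×22.17²)] = 6859000 mm³.
Direct shear f_v = P/L_w = 267×10³ / 460 = 580.4 N/mm (vertical).
Torsion M = P·e = 267×10³ × 275 = 73425000 N·mm.
Critical point at (x, y) = (52.17, 170) from centroid. f_tx = M·y/J = 1820 N/mm; f_ty = M·x/J = 558.5 N/mm.
Resultant f_max = √[f_tx² + (f_v + f_ty)²] = √[1820² + (580.4 + 558.5)²] = 2147 N/mm.
Capacity per unit length: φr_n = 0.75 × 0.6 × 550 × (0.707 × 10) = 1750 N/mm.
2147 > 1750 → NOT adequate.

f_max ≈ 2150 N/mm; NOT adequate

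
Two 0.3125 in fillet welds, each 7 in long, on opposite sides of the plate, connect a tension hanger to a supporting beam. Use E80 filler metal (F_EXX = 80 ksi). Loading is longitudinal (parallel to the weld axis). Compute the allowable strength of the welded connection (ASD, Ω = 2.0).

R_n/Ω ≈ 74.2 kip

Effective throat t_e = 0.707 × 0.3125 = 0.2209 in.
Total length L = 14 in; A_we = 0.2209 × 14 = 3.093 in².
F_nw = 0.6 F_EXX = 0.6 × 80 = 48 ksi.
R_n = 48 × 3.093 = 148.5 kip; R_n/Ω = 148.5/2.0 = 74.23 kip.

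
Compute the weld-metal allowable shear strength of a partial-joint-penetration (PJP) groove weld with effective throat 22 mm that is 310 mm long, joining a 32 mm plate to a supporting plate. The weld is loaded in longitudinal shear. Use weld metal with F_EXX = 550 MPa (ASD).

Effective throat (given) t_e = 22 mm.
A_we = 22 × 310 = 6820 mm².
F_nw = 0.6 F_EXX = 330 MPa.
R_n/Ω = (330 × 6820) / 2.0 × 10⁻³ = 1125 kN.

R_n/Ω ≈ 1130 kN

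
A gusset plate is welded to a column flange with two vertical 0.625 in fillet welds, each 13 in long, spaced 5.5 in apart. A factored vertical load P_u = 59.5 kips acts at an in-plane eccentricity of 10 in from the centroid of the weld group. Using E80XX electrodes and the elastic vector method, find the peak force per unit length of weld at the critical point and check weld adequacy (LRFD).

f_max ≈ 8.62 kip/in; adequate

E80XX → F_EXX = 80 ksi.
Total weld length L_w = 26 in. Treat welds as unit-width lines.
Polar moment about centroid: J = 2[d³/12 + d(b/2)²] = 2[13³/12 + 13×2.75²] = 562.8 in³.
Direct shear f_v = P/L_w = 59.5 / 26 = 2.288 kip/in (vertical).
Torsion M = P·e = 59.5 × 10 = 595 kip·in.
Critical point at (x, y) = (2.75, 6.5) from centroid. f_tx = M·y/J = 6.872 kip/in; f_ty = M·x/J = 2.907 kip/in.
Resultant f_max = √[f_tx² + (f_v + f_ty)²] = √[6.872² + (2.288 + 2.907)²] = 8.615 kip/in.
Capacity per unit length: φr_n = 0.75 × 0.6 × 80 × (0.707 × 0.625) = 15.91 kip/in.
8.615 ≤ 15.91 → adequate.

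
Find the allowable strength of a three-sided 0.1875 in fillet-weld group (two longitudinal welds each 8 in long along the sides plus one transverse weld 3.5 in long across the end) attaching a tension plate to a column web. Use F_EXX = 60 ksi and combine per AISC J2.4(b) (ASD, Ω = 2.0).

R_n/Ω ≈ 46.5 kips

t_e = 0.707 × 0.1875 = 0.1326 in.
R_nwl = 0.6 × 60 × 0.1326 × 16 = 76.36 kips (longitudinal, 2 welds).
R_nwt = 0.6 × 60 × 0.1326 × 3.5 = 16.7 kips (transverse, base value).
(i) R_nwl + R_nwt = 93.06 kips; (ii) 0.85 R_nwl + 1.5 R_nwt = 89.96 kips.
R_n = max = 93.06 kips [governs: (i)]; R_n/Ω = 46.53 kips.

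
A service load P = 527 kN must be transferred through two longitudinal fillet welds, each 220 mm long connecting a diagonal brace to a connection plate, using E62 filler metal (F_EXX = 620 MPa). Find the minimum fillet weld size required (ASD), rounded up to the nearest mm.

Total weld length L = 440 mm.
Required throat t_e = P × Ω / (0.6 F_EXX × L) = 527 × 2.0 / (0.6 × 620 × 440 × 10⁻³) = 6.439 mm.
Required leg w = t_e / 0.707 = 9.108 mm → use 10 mm.

w = 10 mm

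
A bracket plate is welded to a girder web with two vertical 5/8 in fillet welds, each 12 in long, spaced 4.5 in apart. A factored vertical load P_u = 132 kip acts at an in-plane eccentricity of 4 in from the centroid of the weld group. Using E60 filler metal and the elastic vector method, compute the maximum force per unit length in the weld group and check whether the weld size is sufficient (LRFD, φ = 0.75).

E60XX → F_EXX = 60 ksi.
Total weld length L_w = 24 in. Treat welds as unit-width lines.
Polar moment about centroid: J = 2[d³/12 + d(b/2)²] = 2[12³/12 + 12×2.25²] = 409.5 in³.
Direct shear f_v = P/L_w = 132 / 24 = 5.5 kip/in (vertical).
Torsion M = P·e = 132 × 4 = 528 kip·in.
Critical point at (x, y) = (2.25, 6) from centroid. f_tx = M·y/J = 7.736 kip/in; f_ty = M·x/J = 2.901 kip/in.
Resultant f_max = √[f_tx² + (f_v + f_ty)²] = √[7.736² + (5.5 + 2.901)²] = 11.42 kip/in.
Capacity per unit length: φr_n = 0.75 × 0.6 × 60 × (0.707 × 0.625) = 11.93 kip/in.
11.42 ≤ 11.93 → adequate.

f_max ≈ 11.4 kip/in; adequate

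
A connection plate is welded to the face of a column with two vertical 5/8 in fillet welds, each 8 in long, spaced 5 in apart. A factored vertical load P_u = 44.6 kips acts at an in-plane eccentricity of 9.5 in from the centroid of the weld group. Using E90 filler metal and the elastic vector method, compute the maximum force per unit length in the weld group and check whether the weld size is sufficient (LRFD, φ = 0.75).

f_max ≈ 12.5 kip/in; adequate

E90XX → F_EXX = 90 ksi.
Total weld length L_w = 16 in. Treat welds as unit-width lines.
Polar moment about centroid: J = 2[d³/12 + d(b/2)²] = 2[8³/12 + 8×2.5²] = 185.3 in³.
Direct shear f_v = P/L_w = 44.6 / 16 = 2.788 kip/in (vertical).
Torsion M = P·e = 44.6 × 9.5 = 423.7 kip·in.
Critical point at (x, y) = (2.5, 4) from centroid. f_tx = M·y/J = 9.145 kip/in; f_ty = M·x/J = 5.715 kip/in.
Resultant f_max = √[f_tx² + (f_v + f_ty)²] = √[9.145² + (2.788 + 5.715)²] = 12.49 kip/in.
Capacity per unit length: φr_n = 0.75 × 0.6 × 90 × (0.707 × 0.625) = 17.9 kip/in.
12.49 ≤ 17.9 → adequate.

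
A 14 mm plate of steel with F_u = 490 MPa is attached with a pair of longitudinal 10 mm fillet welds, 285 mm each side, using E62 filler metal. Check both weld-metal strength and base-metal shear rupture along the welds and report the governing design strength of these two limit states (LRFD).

φR_n ≈ 1120 kN (weld metal governs)

E62XX → F_EXX = 620 MPa.
t_e = 0.707 × 10 = 7.07 mm; L = 570 mm.
Weld metal: φR_n = 0.75 × 0.6 × 620 × 7.07 × 570 × 10⁻³ = 1124 kN.
Base metal (shear rupture): φR_n = 0.75 × 0.6 × 490 × 14 × 570 × 10⁻³ = 1760 kN.
Governing: weld metal.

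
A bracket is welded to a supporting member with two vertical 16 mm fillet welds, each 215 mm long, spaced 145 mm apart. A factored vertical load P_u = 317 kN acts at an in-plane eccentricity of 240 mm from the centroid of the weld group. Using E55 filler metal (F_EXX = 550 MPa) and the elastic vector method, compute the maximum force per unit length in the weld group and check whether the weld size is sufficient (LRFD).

Total weld length L_w = 430 mm. Treat welds as unit-width lines.
Polar moment about centroid: J = 2[d³/12 + d(b/2)²] = 2[215³/12 + 215×72.5²] = 3917000 mm³.
Direct shear f_v = P/L_w = 317×10³ / 430 = 737.2 N/mm (vertical).
Torsion M = P·e = 317×10³ × 240 = 76080000 N·mm.
Critical point at (x, y) = (72.5, 107.5) from centroid. f_tx = M·y/J = 2088 N/mm; f_ty = M·x/J = 1408 N/mm.
Resultant f_max = √[f_tx² + (f_v + f_ty)²] = √[2088² + (737.2 + 1408)²] = 2994 N/mm.
Capacity per unit length: φr_n = 0.75 × 0.6 × 550 × (0.707 × 16) = 2800 N/mm.
2994 > 2800 → NOT adequate.

f_max ≈ 2990 N/mm; NOT adequate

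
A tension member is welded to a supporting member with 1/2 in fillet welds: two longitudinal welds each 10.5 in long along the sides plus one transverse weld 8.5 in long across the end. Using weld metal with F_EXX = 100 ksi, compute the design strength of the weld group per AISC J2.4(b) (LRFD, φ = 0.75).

t_e = 0.707 × 0.5 = 0.3535 in.
R_nwl = 0.6 × 100 × 0.3535 × 21 = 445.4 kip (longitudinal, 2 welds).
R_nwt = 0.6 × 100 × 0.3535 × 8.5 = 180.3 kip (transverse, base value).
(i) R_nwl + R_nwt = 625.7 kip; (ii) 0.85 R_nwl + 1.5 R_nwt = 649 kip.
R_n = max = 649 kip [governs: (ii)]; φR_n = 486.8 kip.

φR_n ≈ 487 kip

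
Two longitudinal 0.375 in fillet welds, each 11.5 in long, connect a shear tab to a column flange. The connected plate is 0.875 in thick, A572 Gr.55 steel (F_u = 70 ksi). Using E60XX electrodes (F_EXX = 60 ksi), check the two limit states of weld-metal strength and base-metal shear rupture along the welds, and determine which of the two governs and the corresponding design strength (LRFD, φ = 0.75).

t_e = 0.707 × 0.375 = 0.2651 in; L = 23 in.
Weld metal: φR_n = 0.75 × 0.6 × 60 × 0.2651 × 23 = 164.6 kips.
Base metal (shear rupture): φR_n = 0.75 × 0.6 × 70 × 0.875 × 23 = 633.9 kips.
Governing: weld metal.

φR_n ≈ 165 kips (weld metal governs)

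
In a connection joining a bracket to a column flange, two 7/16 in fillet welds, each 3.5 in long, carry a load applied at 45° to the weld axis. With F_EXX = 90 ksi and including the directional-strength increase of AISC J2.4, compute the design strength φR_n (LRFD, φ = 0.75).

t_e = 0.707 × 0.4375 = 0.3093 in; A_we = 0.3093 × 7 = 2.165 in².
Directional factor: 1.0 + 0.5 sin^1.5(45°) = 1.297.
F_nw = 0.6 × 90 × 1.297 = 70.05 ksi.
φR_n = 0.75 × 70.05 × 2.165 = 113.8 kips.

φR_n ≈ 114 kips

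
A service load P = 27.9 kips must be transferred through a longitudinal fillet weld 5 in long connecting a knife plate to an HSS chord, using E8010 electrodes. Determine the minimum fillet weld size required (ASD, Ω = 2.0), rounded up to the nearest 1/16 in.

w = 3/8 in

E80XX → F_EXX = 80 ksi.
Total weld length L = 5 in.
Required throat t_e = P × Ω / (0.6 F_EXX × L) = 27.9 × 2.0 / (0.6 × 80 × 5) = 0.2325 in.
Required leg w = t_e / 0.707 = 0.3289 in → use 3/8 in.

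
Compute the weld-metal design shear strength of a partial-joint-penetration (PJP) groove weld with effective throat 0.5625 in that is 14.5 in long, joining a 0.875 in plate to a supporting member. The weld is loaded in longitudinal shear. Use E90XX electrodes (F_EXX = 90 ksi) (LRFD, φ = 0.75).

φR_n ≈ 330 kips

Effective throat (given) t_e = 0.5625 in.
A_we = 0.5625 × 14.5 = 8.156 in².
F_nw = 0.6 F_EXX = 54 ksi.
φR_n = 0.75 × 54 × 8.156 = 330.3 kips.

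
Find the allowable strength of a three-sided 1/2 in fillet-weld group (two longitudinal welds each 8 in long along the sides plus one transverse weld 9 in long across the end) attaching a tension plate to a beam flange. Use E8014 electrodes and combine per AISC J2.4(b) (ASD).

R_n/Ω ≈ 230 kip

E80XX → F_EXX = 80 ksi.
t_e = 0.707 × 0.5 = 0.3535 in.
R_nwl = 0.6 × 80 × 0.3535 × 16 = 271.5 kip (longitudinal, 2 welds).
R_nwt = 0.6 × 80 × 0.3535 × 9 = 152.7 kip (transverse, base value).
(i) R_nwl + R_nwt = 424.2 kip; (ii) 0.85 R_nwl + 1.5 R_nwt = 459.8 kip.
R_n = max = 459.8 kip [governs: (ii)]; R_n/Ω = 229.9 kip.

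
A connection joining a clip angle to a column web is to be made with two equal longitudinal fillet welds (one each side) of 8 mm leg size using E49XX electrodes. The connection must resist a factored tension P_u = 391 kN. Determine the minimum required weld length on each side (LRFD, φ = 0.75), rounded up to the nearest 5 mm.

E49XX → F_EXX = 490 MPa.
Throat t_e = 0.707 × 8 = 5.656 mm.
φr_n = 0.75 × 0.6 × 490 × 5.656 × 10⁻³ = 1.247 kN/mm.
L_req = P_u / φr_n = 391 / 1.247 = 313.5 mm total.
Per side: 313.5 / 2 = 156.8 mm.
Round up → use L = 160 mm on each side.

L = 160 mm on each side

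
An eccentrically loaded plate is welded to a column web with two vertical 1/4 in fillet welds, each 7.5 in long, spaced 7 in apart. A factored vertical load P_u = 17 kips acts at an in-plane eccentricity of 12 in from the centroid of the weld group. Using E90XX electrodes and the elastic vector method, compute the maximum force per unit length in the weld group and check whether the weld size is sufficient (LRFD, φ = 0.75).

E90XX → F_EXX = 90 ksi.
Total weld length L_w = 15 in. Treat welds as unit-width lines.
Polar moment about centroid: J = 2[d³/12 + d(b/2)²] = 2[7.5³/12 + 7.5×3.5²] = 254.1 in³.
Direct shear f_v = P/L_w = 17 / 15 = 1.133 kip/in (vertical).
Torsion M = P·e = 17 × 12 = 204 kip·in.
Critical point at (x, y) = (3.5, 3.75) from centroid. f_tx = M·y/J = 3.011 kip/in; f_ty = M·x/J = 2.81 kip/in.
Resultant f_max = √[f_tx² + (f_v + f_ty)²] = √[3.011² + (1.133 + 2.81)²] = 4.962 kip/in.
Capacity per unit length: φr_n = 0.75 × 0.6 × 90 × (0.707 × 0.25) = 7.158 kip/in.
4.962 ≤ 7.158 → adequate.

f_max ≈ 4.96 kip/in; adequate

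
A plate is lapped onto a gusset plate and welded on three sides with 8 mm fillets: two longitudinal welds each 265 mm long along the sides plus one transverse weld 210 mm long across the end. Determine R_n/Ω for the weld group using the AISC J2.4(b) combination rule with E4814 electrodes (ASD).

E48XX → F_EXX = 480 MPa.
t_e = 0.707 × 8 = 5.656 mm.
R_nwl = 0.6 × 480 × 5.656 × 530 × 10⁻³ = 863.3 kN (longitudinal, 2 welds).
R_nwt = 0.6 × 480 × 5.656 × 210 × 10⁻³ = 342.1 kN (transverse, base value).
(i) R_nwl + R_nwt = 1205 kN; (ii) 0.85 R_nwl + 1.5 R_nwt = 1247 kN.
R_n = max = 1247 kN [governs: (ii)]; R_n/Ω = 623.5 kN.

R_n/Ω ≈ 623 kN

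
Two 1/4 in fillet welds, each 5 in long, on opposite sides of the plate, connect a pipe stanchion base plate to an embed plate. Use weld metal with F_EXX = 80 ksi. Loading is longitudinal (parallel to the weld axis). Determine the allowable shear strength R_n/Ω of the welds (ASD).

R_n/Ω ≈ 42.4 kips

Effective throat t_e = 0.707 × 0.25 = 0.1767 in.
Total length L = 10 in; A_we = 0.1767 × 10 = 1.767 in².
F_nw = 0.6 F_EXX = 0.6 × 80 = 48 ksi.
R_n = 48 × 1.767 = 84.84 kips; R_n/Ω = 84.84/2.0 = 42.42 kips.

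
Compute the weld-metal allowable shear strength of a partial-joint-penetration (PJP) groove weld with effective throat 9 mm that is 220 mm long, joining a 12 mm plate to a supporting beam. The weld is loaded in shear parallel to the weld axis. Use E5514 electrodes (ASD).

E55XX → F_EXX = 550 MPa.
Effective throat (given) t_e = 9 mm.
A_we = 9 × 220 = 1980 mm².
F_nw = 0.6 F_EXX = 330 MPa.
R_n/Ω = (330 × 1980) / 2.0 × 10⁻³ = 326.7 kN.

R_n/Ω ≈ 327 kN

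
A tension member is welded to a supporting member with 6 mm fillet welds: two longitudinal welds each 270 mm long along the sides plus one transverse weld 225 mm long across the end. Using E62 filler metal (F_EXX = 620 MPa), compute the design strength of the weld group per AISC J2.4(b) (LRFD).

φR_n ≈ 943 kN

t_e = 0.707 × 6 = 4.242 mm.
R_nwl = 0.6 × 620 × 4.242 × 540 × 10⁻³ = 852.1 kN (longitudinal, 2 welds).
R_nwt = 0.6 × 620 × 4.242 × 225 × 10⁻³ = 355.1 kN (transverse, base value).
(i) R_nwl + R_nwt = 1207 kN; (ii) 0.85 R_nwl + 1.5 R_nwt = 1257 kN.
R_n = max = 1257 kN [governs: (ii)]; φR_n = 942.7 kN.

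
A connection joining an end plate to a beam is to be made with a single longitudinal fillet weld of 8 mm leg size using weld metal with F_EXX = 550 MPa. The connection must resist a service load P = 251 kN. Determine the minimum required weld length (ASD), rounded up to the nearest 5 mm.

Throat t_e = 0.707 × 8 = 5.656 mm.
r_n/Ω = (0.6 × 550 × 5.656) / 2.0 = 933.2 N/mm = 0.9332 kN/mm.
L_req = P / (r_n/Ω) = 251 / 0.9332 = 269 mm total.
Round up → use L = 270 mm.

L = 270 mm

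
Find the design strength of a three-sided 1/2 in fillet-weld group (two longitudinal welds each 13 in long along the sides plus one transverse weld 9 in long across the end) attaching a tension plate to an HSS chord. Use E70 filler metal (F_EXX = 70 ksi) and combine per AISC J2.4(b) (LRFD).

t_e = 0.707 × 0.5 = 0.3535 in.
R_nwl = 0.6 × 70 × 0.3535 × 26 = 386 kip (longitudinal, 2 welds).
R_nwt = 0.6 × 70 × 0.3535 × 9 = 133.6 kip (transverse, base value).
(i) R_nwl + R_nwt = 519.6 kip; (ii) 0.85 R_nwl + 1.5 R_nwt = 528.6 kip.
R_n = max = 528.6 kip [governs: (ii)]; φR_n = 396.4 kip.

φR_n ≈ 396 kip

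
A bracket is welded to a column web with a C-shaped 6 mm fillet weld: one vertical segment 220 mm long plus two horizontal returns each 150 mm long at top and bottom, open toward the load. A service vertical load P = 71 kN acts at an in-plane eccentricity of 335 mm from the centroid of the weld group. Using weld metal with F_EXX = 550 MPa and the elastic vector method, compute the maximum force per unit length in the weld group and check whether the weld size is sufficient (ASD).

f_max ≈ 731 N/mm; NOT adequate

Total weld length L_w = 520 mm. Treat welds as unit-width lines.
Centroid: x̄ = 2×150×75 / 520 = 43.27 mm from the vertical weld.
Polar moment about centroid: J = I_x + I_y = [220³/12 + 2×150×110²] + [220×43.27² + 2(150³/12 + 150×31.73²)] = 5794000 mm³.
Direct shear f_v = P/L_w = 71×10³ / 520 = 136.5 N/mm (vertical).
Torsion M = P·e = 71×10³ × 335 = 23785000 N·mm.
Critical point at (x, y) = (106.7, 110) from centroid. f_tx = M·y/J = 451.6 N/mm; f_ty = M·x/J = 438.2 N/mm.
Resultant f_max = √[f_tx² + (f_v + f_ty)²] = √[451.6² + (136.5 + 438.2)²] = 730.9 N/mm.
Capacity per unit length: r_n/Ω = (1/2.0) × 0.6 × 550 × (0.707 × 6) = 699.9 N/mm.
730.9 > 699.9 → NOT adequate.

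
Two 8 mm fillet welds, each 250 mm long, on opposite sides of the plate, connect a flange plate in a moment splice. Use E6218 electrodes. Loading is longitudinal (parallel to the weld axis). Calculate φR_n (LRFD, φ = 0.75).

E62XX → F_EXX = 620 MPa.
Effective throat t_e = 0.707 × 8 = 5.656 mm.
Total length L = 500 mm; A_we = 5.656 × 500 = 2828 mm².
F_nw = 0.6 F_EXX = 0.6 × 620 = 372 MPa.
φR_n = 0.75 × 372 × 2828 × 10⁻³ = 789 kN.

φR_n ≈ 789 kN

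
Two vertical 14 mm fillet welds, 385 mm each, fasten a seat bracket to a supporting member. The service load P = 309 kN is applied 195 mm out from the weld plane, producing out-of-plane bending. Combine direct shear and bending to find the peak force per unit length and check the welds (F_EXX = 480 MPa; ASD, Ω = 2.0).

f_max ≈ 1280 N/mm; adequate

L_w = 2 × 385 = 770 mm; section modulus (unit throat) S = 2 × L²/6 = 49410 mm².
Direct shear f_v = P/L_w = 309×10³/770 = 401.3 N/mm.
Moment M = P × e = 309×10³ × 195 = 60255000 N·mm; bending f_b = M/S = 1220 N/mm.
f_max = √(f_v² + f_b²) = √(401.3² + 1220²) = 1284 N/mm.
r_n/Ω = (1/2.0) × 0.6 × 480 × (0.707 × 14) = 1425 N/mm → adequate.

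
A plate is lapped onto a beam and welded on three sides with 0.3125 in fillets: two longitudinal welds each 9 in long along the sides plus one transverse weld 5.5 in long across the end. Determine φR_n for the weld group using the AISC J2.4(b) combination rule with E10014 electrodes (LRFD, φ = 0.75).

E100XX → F_EXX = 100 ksi.
t_e = 0.707 × 0.3125 = 0.2209 in.
R_nwl = 0.6 × 100 × 0.2209 × 18 = 238.6 kip (longitudinal, 2 welds).
R_nwt = 0.6 × 100 × 0.2209 × 5.5 = 72.91 kip (transverse, base value).
(i) R_nwl + R_nwt = 311.5 kip; (ii) 0.85 R_nwl + 1.5 R_nwt = 312.2 kip.
R_n = max = 312.2 kip [governs: (ii)]; φR_n = 234.1 kip.

φR_n ≈ 234 kip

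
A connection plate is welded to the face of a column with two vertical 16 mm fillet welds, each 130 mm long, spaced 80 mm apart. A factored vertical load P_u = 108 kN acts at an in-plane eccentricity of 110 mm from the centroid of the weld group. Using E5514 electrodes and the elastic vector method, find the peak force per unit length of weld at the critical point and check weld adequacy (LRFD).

f_max ≈ 1420 N/mm; adequate

E55XX → F_EXX = 550 MPa.
Total weld length L_w = 260 mm. Treat welds as unit-width lines.
Polar moment about centroid: J = 2[d³/12 + d(b/2)²] = 2[130³/12 + 130×40²] = 782200 mm³.
Direct shear f_v = P/L_w = 108×10³ / 260 = 415.4 N/mm (vertical).
Torsion M = P·e = 108×10³ × 110 = 11880000 N·mm.
Critical point at (x, y) = (40, 65) from centroid. f_tx = M·y/J = 987.3 N/mm; f_ty = M·x/J = 607.5 N/mm.
Resultant f_max = √[f_tx² + (f_v + f_ty)²] = √[987.3² + (415.4 + 607.5)²] = 1422 N/mm.
Capacity per unit length: φr_n = 0.75 × 0.6 × 550 × (0.707 × 16) = 2800 N/mm.
1422 ≤ 2800 → adequate.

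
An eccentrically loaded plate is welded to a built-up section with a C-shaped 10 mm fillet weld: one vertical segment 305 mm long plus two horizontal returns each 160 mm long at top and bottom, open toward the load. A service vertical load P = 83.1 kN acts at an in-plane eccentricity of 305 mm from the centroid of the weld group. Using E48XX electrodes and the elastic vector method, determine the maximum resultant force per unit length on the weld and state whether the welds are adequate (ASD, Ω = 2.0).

f_max ≈ 519 N/mm; adequate

E48XX → F_EXX = 480 MPa.
Total weld length L_w = 625 mm. Treat welds as unit-width lines.
Centroid: x̄ = 2×160×80 / 625 = 40.96 mm from the vertical weld.
Polar moment about centroid: J = I_x + I_y = [305³/12 + 2×160×152.5²] + [305×40.96² + 2(160³/12 + 160×39.04²)] = 11490000 mm³.
Direct shear f_v = P/L_w = 83.1×10³ / 625 = 133 N/mm (vertical).
Torsion M = P·e = 83.1×10³ × 305 = 25346000 N·mm.
Critical point at (x, y) = (119, 152.5) from centroid. f_tx = M·y/J = 336.4 N/mm; f_ty = M·x/J = 262.6 N/mm.
Resultant f_max = √[f_tx² + (f_v + f_ty)²] = √[336.4² + (133 + 262.6)²] = 519.3 N/mm.
Capacity per unit length: r_n/Ω = (1/2.0) × 0.6 × 480 × (0.707 × 10) = 1018 N/mm.
519.3 ≤ 1018 → adequate.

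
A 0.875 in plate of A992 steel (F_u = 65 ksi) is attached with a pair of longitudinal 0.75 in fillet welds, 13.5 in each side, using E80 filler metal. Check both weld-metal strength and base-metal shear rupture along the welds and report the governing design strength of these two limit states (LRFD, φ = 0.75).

E80XX → F_EXX = 80 ksi.
t_e = 0.707 × 0.75 = 0.5302 in; L = 27 in.
Weld metal: φR_n = 0.75 × 0.6 × 80 × 0.5302 × 27 = 515.4 kip.
Base metal (shear rupture): φR_n = 0.75 × 0.6 × 65 × 0.875 × 27 = 691 kip.
Governing: weld metal.

φR_n ≈ 515 kip (weld metal governs)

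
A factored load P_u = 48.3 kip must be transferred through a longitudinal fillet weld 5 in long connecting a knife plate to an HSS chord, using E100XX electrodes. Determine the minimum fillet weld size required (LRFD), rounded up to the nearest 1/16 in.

w = 5/16 in

E100XX → F_EXX = 100 ksi.
Total weld length L = 5 in.
Required throat t_e = P_u / (φ × 0.6 F_EXX × L) = 48.3 / (0.75 × 0.6 × 100 × 5) = 0.2147 in.
Required leg w = t_e / 0.707 = 0.3036 in → use 5/16 in.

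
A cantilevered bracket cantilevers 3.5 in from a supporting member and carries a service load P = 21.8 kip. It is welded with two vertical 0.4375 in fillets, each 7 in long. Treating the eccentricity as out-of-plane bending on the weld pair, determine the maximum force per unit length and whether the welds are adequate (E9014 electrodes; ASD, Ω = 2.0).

E90XX → F_EXX = 90 ksi.
L_w = 2 × 7 = 14 in; section modulus (unit throat) S = 2 × L²/6 = 16.33 in².
Direct shear f_v = P/L_w = 21.8/14 = 1.557 kip/in.
Moment M = P × e = 21.8 × 3.5 = 76.3 kip·in; bending f_b = M/S = 4.671 kip/in.
f_max = √(f_v² + f_b²) = √(1.557² + 4.671²) = 4.924 kip/in.
r_n/Ω = (1/2.0) × 0.6 × 90 × (0.707 × 0.4375) = 8.351 kip/in → adequate.

f_max ≈ 4.92 kip/in; adequate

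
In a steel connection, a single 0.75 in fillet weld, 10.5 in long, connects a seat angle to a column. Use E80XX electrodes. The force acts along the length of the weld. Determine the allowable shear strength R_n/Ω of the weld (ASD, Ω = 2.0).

R_n/Ω ≈ 134 kip

E80XX → F_EXX = 80 ksi.
Effective throat t_e = 0.707 × 0.75 = 0.5302 in.
Total length L = 10.5 in; A_we = 0.5302 × 10.5 = 5.568 in².
F_nw = 0.6 F_EXX = 0.6 × 80 = 48 ksi.
R_n = 48 × 5.568 = 267.2 kip; R_n/Ω = 267.2/2.0 = 133.6 kip.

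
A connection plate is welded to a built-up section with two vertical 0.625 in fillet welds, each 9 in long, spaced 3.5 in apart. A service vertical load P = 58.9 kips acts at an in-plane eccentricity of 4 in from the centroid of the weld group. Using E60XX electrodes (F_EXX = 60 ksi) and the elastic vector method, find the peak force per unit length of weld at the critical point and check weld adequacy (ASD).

f_max ≈ 8.21 kip/in; NOT adequate

Total weld length L_w = 18 in. Treat welds as unit-width lines.
Polar moment about centroid: J = 2[d³/12 + d(b/2)²] = 2[9³/12 + 9×1.75²] = 176.6 in³.
Direct shear f_v = P/L_w = 58.9 / 18 = 3.272 kip/in (vertical).
Torsion M = P·e = 58.9 × 4 = 235.6 kip·in.
Critical point at (x, y) = (1.75, 4.5) from centroid. f_tx = M·y/J = 6.003 kip/in; f_ty = M·x/J = 2.334 kip/in.
Resultant f_max = √[f_tx² + (f_v + f_ty)²] = √[6.003² + (3.272 + 2.334)²] = 8.214 kip/in.
Capacity per unit length: r_n/Ω = (1/2.0) × 0.6 × 60 × (0.707 × 0.625) = 7.954 kip/in.
8.214 > 7.954 → NOT adequate.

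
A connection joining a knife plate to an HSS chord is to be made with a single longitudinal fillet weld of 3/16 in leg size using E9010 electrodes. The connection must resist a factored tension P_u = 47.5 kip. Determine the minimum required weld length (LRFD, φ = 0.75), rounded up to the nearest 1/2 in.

L = 9 in

E90XX → F_EXX = 90 ksi.
Throat t_e = 0.707 × 0.1875 = 0.1326 in.
φr_n = 0.75 × 0.6 × 90 × 0.1326 = 5.369 kip/in.
L_req = P_u / φr_n = 47.5 / 5.369 = 8.847 in total.
Round up → use L = 9 in.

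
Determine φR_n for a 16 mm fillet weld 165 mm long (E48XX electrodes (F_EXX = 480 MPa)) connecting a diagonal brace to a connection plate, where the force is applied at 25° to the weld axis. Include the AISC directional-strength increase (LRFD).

φR_n ≈ 459 kN

t_e = 0.707 × 16 = 11.31 mm; A_we = 11.31 × 165 = 1866 mm².
Directional factor: 1.0 + 0.5 sin^1.5(25°) = 1.137.
F_nw = 0.6 × 480 × 1.137 = 327.6 MPa.
φR_n = 0.75 × 327.6 × 1866 × 10⁻³ = 458.5 kN.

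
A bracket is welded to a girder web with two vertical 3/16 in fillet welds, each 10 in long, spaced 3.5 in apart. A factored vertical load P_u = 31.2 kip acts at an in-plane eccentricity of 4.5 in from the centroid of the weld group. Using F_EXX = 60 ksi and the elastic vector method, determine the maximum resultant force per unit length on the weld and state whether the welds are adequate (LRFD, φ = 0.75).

Total weld length L_w = 20 in. Treat welds as unit-width lines.
Polar moment about centroid: J = 2[d³/12 + d(b/2)²] = 2[10³/12 + 10×1.75²] = 227.9 in³.
Direct shear f_v = P/L_w = 31.2 / 20 = 1.56 kip/in (vertical).
Torsion M = P·e = 31.2 × 4.5 = 140.4 kip·in.
Critical point at (x, y) = (1.75, 5) from centroid. f_tx = M·y/J = 3.08 kip/in; f_ty = M·x/J = 1.078 kip/in.
Resultant f_max = √[f_tx² + (f_v + f_ty)²] = √[3.08² + (1.56 + 1.078)²] = 4.055 kip/in.
Capacity per unit length: φr_n = 0.75 × 0.6 × 60 × (0.707 × 0.1875) = 3.579 kip/in.
4.055 > 3.579 → NOT adequate.

f_max ≈ 4.06 kip/in; NOT adequate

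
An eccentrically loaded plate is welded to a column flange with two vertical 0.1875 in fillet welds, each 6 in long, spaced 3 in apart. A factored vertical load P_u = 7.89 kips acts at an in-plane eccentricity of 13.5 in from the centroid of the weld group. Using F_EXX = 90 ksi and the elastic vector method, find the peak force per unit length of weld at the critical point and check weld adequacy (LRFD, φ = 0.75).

Total weld length L_w = 12 in. Treat welds as unit-width lines.
Polar moment about centroid: J = 2[d³/12 + d(b/2)²] = 2[6³/12 + 6×1.5²] = 63 in³.
Direct shear f_v = P/L_w = 7.89 / 12 = 0.6575 kip/in (vertical).
Torsion M = P·e = 7.89 × 13.5 = 106.52 kip·in.
Critical point at (x, y) = (1.5, 3) from centroid. f_tx = M·y/J = 5.072 kip/in; f_ty = M·x/J = 2.536 kip/in.
Resultant f_max = √[f_tx² + (f_v + f_ty)²] = √[5.072² + (0.6575 + 2.536)²] = 5.994 kip/in.
Capacity per unit length: φr_n = 0.75 × 0.6 × 90 × (0.707 × 0.1875) = 5.369 kip/in.
5.994 > 5.369 → NOT adequate.

f_max ≈ 5.99 kip/in; NOT adequate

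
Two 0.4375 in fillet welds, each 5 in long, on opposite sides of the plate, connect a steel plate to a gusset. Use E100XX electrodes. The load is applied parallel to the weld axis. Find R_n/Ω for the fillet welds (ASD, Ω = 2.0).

E100XX → F_EXX = 100 ksi.
Effective throat t_e = 0.707 × 0.4375 = 0.3093 in.
Total length L = 10 in; A_we = 0.3093 × 10 = 3.093 in².
F_nw = 0.6 F_EXX = 0.6 × 100 = 60 ksi.
R_n = 60 × 3.093 = 185.6 kips; R_n/Ω = 185.6/2.0 = 92.79 kips.

R_n/Ω ≈ 92.8 kips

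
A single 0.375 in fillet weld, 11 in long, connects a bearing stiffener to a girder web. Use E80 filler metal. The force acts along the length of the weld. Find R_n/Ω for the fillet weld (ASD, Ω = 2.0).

E80XX → F_EXX = 80 ksi.
Effective throat t_e = 0.707 × 0.375 = 0.2651 in.
Total length L = 11 in; A_we = 0.2651 × 11 = 2.916 in².
F_nw = 0.6 F_EXX = 0.6 × 80 = 48 ksi.
R_n = 48 × 2.916 = 140 kips; R_n/Ω = 140/2.0 = 69.99 kips.

R_n/Ω ≈ 70 kips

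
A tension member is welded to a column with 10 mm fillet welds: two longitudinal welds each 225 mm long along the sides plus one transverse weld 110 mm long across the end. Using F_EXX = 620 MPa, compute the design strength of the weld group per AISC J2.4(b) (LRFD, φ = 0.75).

φR_n ≈ 1100 kN

t_e = 0.707 × 10 = 7.07 mm.
R_nwl = 0.6 × 620 × 7.07 × 450 × 10⁻³ = 1184 kN (longitudinal, 2 welds).
R_nwt = 0.6 × 620 × 7.07 × 110 × 10⁻³ = 289.3 kN (transverse, base value).
(i) R_nwl + R_nwt = 1473 kN; (ii) 0.85 R_nwl + 1.5 R_nwt = 1440 kN.
R_n = max = 1473 kN [governs: (i)]; φR_n = 1105 kN.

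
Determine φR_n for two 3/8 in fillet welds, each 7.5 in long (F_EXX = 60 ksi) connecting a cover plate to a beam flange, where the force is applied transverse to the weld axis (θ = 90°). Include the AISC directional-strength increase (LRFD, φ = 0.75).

t_e = 0.707 × 0.375 = 0.2651 in; A_we = 0.2651 × 15 = 3.977 in².
Directional factor: 1.0 + 0.5 sin^1.5(90°) = 1.5.
F_nw = 0.6 × 60 × 1.5 = 54 ksi.
φR_n = 0.75 × 54 × 3.977 = 161.1 kips.

φR_n ≈ 161 kips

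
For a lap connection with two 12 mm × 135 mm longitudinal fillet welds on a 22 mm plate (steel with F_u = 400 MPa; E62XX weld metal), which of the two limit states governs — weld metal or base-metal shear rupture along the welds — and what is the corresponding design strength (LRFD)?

E62XX → F_EXX = 620 MPa.
t_e = 0.707 × 12 = 8.484 mm; L = 270 mm.
Weld metal: φR_n = 0.75 × 0.6 × 620 × 8.484 × 270 × 10⁻³ = 639.1 kN.
Base metal (shear rupture): φR_n = 0.75 × 0.6 × 400 × 22 × 270 × 10⁻³ = 1069 kN.
Governing: weld metal.

φR_n ≈ 639 kN (weld metal governs)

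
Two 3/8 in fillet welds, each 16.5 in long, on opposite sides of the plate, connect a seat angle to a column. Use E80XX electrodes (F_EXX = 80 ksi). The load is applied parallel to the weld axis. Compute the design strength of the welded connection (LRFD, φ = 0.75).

Effective throat t_e = 0.707 × 0.375 = 0.2651 in.
Total length L = 33 in; A_we = 0.2651 × 33 = 8.749 in².
F_nw = 0.6 F_EXX = 0.6 × 80 = 48 ksi.
φR_n = 0.75 × 48 × 8.749 = 315 kip.

φR_n ≈ 315 kip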